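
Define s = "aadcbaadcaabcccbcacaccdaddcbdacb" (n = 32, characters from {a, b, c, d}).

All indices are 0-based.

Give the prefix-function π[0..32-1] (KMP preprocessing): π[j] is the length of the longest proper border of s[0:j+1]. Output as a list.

π[0] = 0
j=1 s[j]='a': π[1]=1 (border 'a')
j=2 s[j]='d': k: 1→0; π[2]=0 (border '')
j=3 s[j]='c': π[3]=0 (border '')
j=4 s[j]='b': π[4]=0 (border '')
j=5 s[j]='a': π[5]=1 (border 'a')
j=6 s[j]='a': π[6]=2 (border 'aa')
j=7 s[j]='d': π[7]=3 (border 'aad')
j=8 s[j]='c': π[8]=4 (border 'aadc')
j=9 s[j]='a': k: 4→0; π[9]=1 (border 'a')
j=10 s[j]='a': π[10]=2 (border 'aa')
j=11 s[j]='b': k: 2→1→0; π[11]=0 (border '')
j=12 s[j]='c': π[12]=0 (border '')
j=13 s[j]='c': π[13]=0 (border '')
j=14 s[j]='c': π[14]=0 (border '')
j=15 s[j]='b': π[15]=0 (border '')
j=16 s[j]='c': π[16]=0 (border '')
j=17 s[j]='a': π[17]=1 (border 'a')
j=18 s[j]='c': k: 1→0; π[18]=0 (border '')
j=19 s[j]='a': π[19]=1 (border 'a')
j=20 s[j]='c': k: 1→0; π[20]=0 (border '')
j=21 s[j]='c': π[21]=0 (border '')
j=22 s[j]='d': π[22]=0 (border '')
j=23 s[j]='a': π[23]=1 (border 'a')
j=24 s[j]='d': k: 1→0; π[24]=0 (border '')
j=25 s[j]='d': π[25]=0 (border '')
j=26 s[j]='c': π[26]=0 (border '')
j=27 s[j]='b': π[27]=0 (border '')
j=28 s[j]='d': π[28]=0 (border '')
j=29 s[j]='a': π[29]=1 (border 'a')
j=30 s[j]='c': k: 1→0; π[30]=0 (border '')
j=31 s[j]='b': π[31]=0 (border '')

[0, 1, 0, 0, 0, 1, 2, 3, 4, 1, 2, 0, 0, 0, 0, 0, 0, 1, 0, 1, 0, 0, 0, 1, 0, 0, 0, 0, 0, 1, 0, 0]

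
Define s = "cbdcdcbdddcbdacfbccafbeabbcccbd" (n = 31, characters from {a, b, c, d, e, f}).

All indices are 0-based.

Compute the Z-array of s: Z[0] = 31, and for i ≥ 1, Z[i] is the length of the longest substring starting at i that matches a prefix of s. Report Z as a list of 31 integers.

[31, 0, 0, 1, 0, 3, 0, 0, 0, 0, 3, 0, 0, 0, 1, 0, 0, 1, 1, 0, 0, 0, 0, 0, 0, 0, 1, 1, 3, 0, 0]

Z[0]=31
i=1: outside box; Z[1]=0
i=2: outside box; Z[2]=0
i=3: outside box; Z[3]=1 scan→box=[3,4)
i=4: outside box; Z[4]=0
i=5: outside box; Z[5]=3 scan→box=[5,8)
i=6: min(r-i=2, Z[1]=0)=0; Z[6]=0
i=7: min(r-i=1, Z[2]=0)=0; Z[7]=0
i=8: outside box; Z[8]=0
i=9: outside box; Z[9]=0
i=10: outside box; Z[10]=3 scan→box=[10,13)
i=11: min(r-i=2, Z[1]=0)=0; Z[11]=0
i=12: min(r-i=1, Z[2]=0)=0; Z[12]=0
i=13: outside box; Z[13]=0
i=14: outside box; Z[14]=1 scan→box=[14,15)
i=15: outside box; Z[15]=0
i=16: outside box; Z[16]=0
i=17: outside box; Z[17]=1 scan→box=[17,18)
i=18: outside box; Z[18]=1 scan→box=[18,19)
i=19: outside box; Z[19]=0
i=20: outside box; Z[20]=0
i=21: outside box; Z[21]=0
i=22: outside box; Z[22]=0
i=23: outside box; Z[23]=0
i=24: outside box; Z[24]=0
i=25: outside box; Z[25]=0
i=26: outside box; Z[26]=1 scan→box=[26,27)
i=27: outside box; Z[27]=1 scan→box=[27,28)
i=28: outside box; Z[28]=3 scan→box=[28,31)
i=29: min(r-i=2, Z[1]=0)=0; Z[29]=0
i=30: min(r-i=1, Z[2]=0)=0; Z[30]=0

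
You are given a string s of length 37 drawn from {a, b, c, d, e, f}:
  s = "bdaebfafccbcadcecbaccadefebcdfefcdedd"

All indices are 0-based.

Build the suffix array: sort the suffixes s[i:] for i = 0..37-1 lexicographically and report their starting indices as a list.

[18, 12, 21, 2, 6, 17, 10, 26, 0, 4, 11, 20, 16, 9, 19, 8, 32, 27, 14, 36, 1, 13, 35, 33, 22, 28, 25, 3, 15, 34, 30, 23, 5, 7, 31, 24, 29]

sorted suffixes:
  #0 SA[0]=18  'accadefebcdfefcdedd'
  #1 SA[1]=12  'adcecbaccadefebcdfefcdedd'
  #2 SA[2]=21  'adefebcdfefcdedd'
  #3 SA[3]=2  'aebfafccbcadcecbaccadefebcdfefcdedd'
  #4 SA[4]=6  'afccbcadcecbaccadefebcdfefcdedd'
  #5 SA[5]=17  'baccadefebcdfefcdedd'
  #6 SA[6]=10  'bcadcecbaccadefebcdfefcdedd'
  #7 SA[7]=26  'bcdfefcdedd'
  #8 SA[8]=0  'bdaebfafccbcadcecbaccadefebcdfefcdedd'
  #9 SA[9]=4  'bfafccbcadcecbaccadefebcdfefcdedd'
  #10 SA[10]=11  'cadcecbaccadefebcdfefcdedd'
  #11 SA[11]=20  'cadefebcdfefcdedd'
  #12 SA[12]=16  'cbaccadefebcdfefcdedd'
  #13 SA[13]=9  'cbcadcecbaccadefebcdfefcdedd'
  #14 SA[14]=19  'ccadefebcdfefcdedd'
  #15 SA[15]=8  'ccbcadcecbaccadefebcdfefcdedd'
  #16 SA[16]=32  'cdedd'
  #17 SA[17]=27  'cdfefcdedd'
  #18 SA[18]=14  'cecbaccadefebcdfefcdedd'
  #19 SA[19]=36  'd'
  #20 SA[20]=1  'daebfafccbcadcecbaccadefebcdfefcdedd'
  #21 SA[21]=13  'dcecbaccadefebcdfefcdedd'
  #22 SA[22]=35  'dd'
  #23 SA[23]=33  'dedd'
  #24 SA[24]=22  'defebcdfefcdedd'
  #25 SA[25]=28  'dfefcdedd'
  #26 SA[26]=25  'ebcdfefcdedd'
  #27 SA[27]=3  'ebfafccbcadcecbaccadefebcdfefcdedd'
  #28 SA[28]=15  'ecbaccadefebcdfefcdedd'
  #29 SA[29]=34  'edd'
  #30 SA[30]=30  'efcdedd'
  #31 SA[31]=23  'efebcdfefcdedd'
  #32 SA[32]=5  'fafccbcadcecbaccadefebcdfefcdedd'
  #33 SA[33]=7  'fccbcadcecbaccadefebcdfefcdedd'
  #34 SA[34]=31  'fcdedd'
  #35 SA[35]=24  'febcdfefcdedd'
  #36 SA[36]=29  'fefcdedd'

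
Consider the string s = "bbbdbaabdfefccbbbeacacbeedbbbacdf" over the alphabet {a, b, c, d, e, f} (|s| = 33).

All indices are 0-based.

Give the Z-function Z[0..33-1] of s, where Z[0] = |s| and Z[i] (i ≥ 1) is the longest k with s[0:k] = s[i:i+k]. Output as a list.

Z[0]=33
i=1: fresh scan; Z[1]=2 grow→box=[1,3)
i=2: min(r-i=1, Z[1]=2)=1; Z[2]=1
i=3: fresh scan; Z[3]=0
i=4: fresh scan; Z[4]=1 grow→box=[4,5)
i=5: fresh scan; Z[5]=0
i=6: fresh scan; Z[6]=0
i=7: fresh scan; Z[7]=1 grow→box=[7,8)
i=8: fresh scan; Z[8]=0
i=9: fresh scan; Z[9]=0
i=10: fresh scan; Z[10]=0
i=11: fresh scan; Z[11]=0
i=12: fresh scan; Z[12]=0
i=13: fresh scan; Z[13]=0
i=14: fresh scan; Z[14]=3 grow→box=[14,17)
i=15: min(r-i=2, Z[1]=2)=2; Z[15]=2
i=16: min(r-i=1, Z[2]=1)=1; Z[16]=1
i=17: fresh scan; Z[17]=0
i=18: fresh scan; Z[18]=0
i=19: fresh scan; Z[19]=0
i=20: fresh scan; Z[20]=0
i=21: fresh scan; Z[21]=0
i=22: fresh scan; Z[22]=1 grow→box=[22,23)
i=23: fresh scan; Z[23]=0
i=24: fresh scan; Z[24]=0
i=25: fresh scan; Z[25]=0
i=26: fresh scan; Z[26]=3 grow→box=[26,29)
i=27: min(r-i=2, Z[1]=2)=2; Z[27]=2
i=28: min(r-i=1, Z[2]=1)=1; Z[28]=1
i=29: fresh scan; Z[29]=0
i=30: fresh scan; Z[30]=0
i=31: fresh scan; Z[31]=0
i=32: fresh scan; Z[32]=0

[33, 2, 1, 0, 1, 0, 0, 1, 0, 0, 0, 0, 0, 0, 3, 2, 1, 0, 0, 0, 0, 0, 1, 0, 0, 0, 3, 2, 1, 0, 0, 0, 0]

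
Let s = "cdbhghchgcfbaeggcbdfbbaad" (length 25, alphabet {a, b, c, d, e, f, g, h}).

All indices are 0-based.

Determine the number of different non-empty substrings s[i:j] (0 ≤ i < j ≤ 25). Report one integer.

304

rank→(start, suffix):
  0 → (22, 'aad')
  1 → (23, 'ad')
  2 → (12, 'aeggcbdfbbaad')
  3 → (21, 'baad')
  4 → (11, 'baeggcbdfbbaad')
  5 → (20, 'bbaad')
  6 → (17, 'bdfbbaad')
  7 → (2, 'bhghchgcfbaeggcbdfbbaad')
  8 → (16, 'cbdfbbaad')
  9 → (0, 'cdbhghchgcfbaeggcbdfbbaad')
  10 → (9, 'cfbaeggcbdfbbaad')
  11 → (6, 'chgcfbaeggcbdfbbaad')
  12 → (24, 'd')
  13 → (1, 'dbhghchgcfbaeggcbdfbbaad')
  14 → (18, 'dfbbaad')
  15 → (13, 'eggcbdfbbaad')
  16 → (10, 'fbaeggcbdfbbaad')
  17 → (19, 'fbbaad')
  18 → (15, 'gcbdfbbaad')
  19 → (8, 'gcfbaeggcbdfbbaad')
  20 → (14, 'ggcbdfbbaad')
  21 → (4, 'ghchgcfbaeggcbdfbbaad')
  22 → (5, 'hchgcfbaeggcbdfbbaad')
  23 → (7, 'hgcfbaeggcbdfbbaad')
  24 → (3, 'hghchgcfbaeggcbdfbbaad')

SA = [22, 23, 12, 21, 11, 20, 17, 2, 16, 0, 9, 6, 24, 1, 18, 13, 10, 19, 15, 8, 14, 4, 5, 7, 3]
rank  pair      lcp
   1  s[22:],s[23:]  1  'a'
   2  s[23:],s[12:]  1  'a'
   3  s[12:],s[21:]  0  ''
   4  s[21:],s[11:]  2  'ba'
   5  s[11:],s[20:]  1  'b'
   6  s[20:],s[17:]  1  'b'
   7  s[17:],s[2:]  1  'b'
   8  s[2:],s[16:]  0  ''
   9  s[16:],s[0:]  1  'c'
  10  s[0:],s[9:]  1  'c'
  11  s[9:],s[6:]  1  'c'
  12  s[6:],s[24:]  0  ''
  13  s[24:],s[1:]  1  'd'
  14  s[1:],s[18:]  1  'd'
  15  s[18:],s[13:]  0  ''
  16  s[13:],s[10:]  0  ''
  17  s[10:],s[19:]  2  'fb'
  18  s[19:],s[15:]  0  ''
  19  s[15:],s[8:]  2  'gc'
  20  s[8:],s[14:]  1  'g'
  21  s[14:],s[4:]  1  'g'
  22  s[4:],s[5:]  0  ''
  23  s[5:],s[7:]  1  'h'
  24  s[7:],s[3:]  2  'hg'

n(n+1)/2 = 25·26/2 = 325
Σ LCP = 0 + 1 + 1 + 0 + 2 + 1 + 1 + 1 + 0 + 1 + 1 + 1 + 0 + 1 + 1 + 0 + 0 + 2 + 0 + 2 + 1 + 1 + 0 + 1 + 2 = 21
distinct = 325 − 21 = 304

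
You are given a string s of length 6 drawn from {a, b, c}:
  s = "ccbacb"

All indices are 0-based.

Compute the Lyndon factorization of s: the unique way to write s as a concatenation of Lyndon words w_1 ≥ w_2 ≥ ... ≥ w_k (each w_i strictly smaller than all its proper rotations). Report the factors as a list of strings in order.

["c", "c", "b", "acb"]

emit factor 1: 'c' (i=0, period=1)
emit factor 2: 'c' (i=1, period=1)
emit factor 3: 'b' (i=2, period=1)
emit factor 4: 'acb' (i=3, period=3)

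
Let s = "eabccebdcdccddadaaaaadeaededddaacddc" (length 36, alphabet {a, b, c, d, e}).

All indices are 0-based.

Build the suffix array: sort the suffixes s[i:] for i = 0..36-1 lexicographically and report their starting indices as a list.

[16, 17, 18, 30, 19, 1, 31, 14, 20, 23, 2, 6, 35, 10, 3, 8, 11, 32, 4, 15, 29, 13, 34, 9, 7, 28, 12, 33, 27, 21, 25, 0, 22, 5, 26, 24]

rank | idx | suffix
   0 |  16 | aaaaadeaededddaacddc
   1 |  17 | aaaadeaededddaacddc
   2 |  18 | aaadeaededddaacddc
   3 |  30 | aacddc
   4 |  19 | aadeaededddaacddc
   5 |   1 | abccebdcdccddadaaaaadeaededddaacddc
   6 |  31 | acddc
   7 |  14 | adaaaaadeaededddaacddc
   8 |  20 | adeaededddaacddc
   9 |  23 | aededddaacddc
  10 |   2 | bccebdcdccddadaaaaadeaededddaacddc
  11 |   6 | bdcdccddadaaaaadeaededddaacddc
  12 |  35 | c
  13 |  10 | ccddadaaaaadeaededddaacddc
  14 |   3 | ccebdcdccddadaaaaadeaededddaacddc
  15 |   8 | cdccddadaaaaadeaededddaacddc
  16 |  11 | cddadaaaaadeaededddaacddc
  17 |  32 | cddc
  18 |   4 | cebdcdccddadaaaaadeaededddaacddc
  19 |  15 | daaaaadeaededddaacddc
  20 |  29 | daacddc
  21 |  13 | dadaaaaadeaededddaacddc
  22 |  34 | dc
  23 |   9 | dccddadaaaaadeaededddaacddc
  24 |   7 | dcdccddadaaaaadeaededddaacddc
  25 |  28 | ddaacddc
  26 |  12 | ddadaaaaadeaededddaacddc
  27 |  33 | ddc
  28 |  27 | dddaacddc
  29 |  21 | deaededddaacddc
  30 |  25 | dedddaacddc
  31 |   0 | eabccebdcdccddadaaaaadeaededddaacddc
  32 |  22 | eaededddaacddc
  33 |   5 | ebdcdccddadaaaaadeaededddaacddc
  34 |  26 | edddaacddc
  35 |  24 | ededddaacddc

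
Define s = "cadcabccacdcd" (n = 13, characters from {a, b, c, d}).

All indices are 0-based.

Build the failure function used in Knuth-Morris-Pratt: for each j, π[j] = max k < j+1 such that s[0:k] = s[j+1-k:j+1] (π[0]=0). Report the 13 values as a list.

π[0] = 0
j=1 s[j]='a': π[1]=0 (border '')
j=2 s[j]='d': π[2]=0 (border '')
j=3 s[j]='c': π[3]=1 (border 'c')
j=4 s[j]='a': π[4]=2 (border 'ca')
j=5 s[j]='b': k: 2→0; π[5]=0 (border '')
j=6 s[j]='c': π[6]=1 (border 'c')
j=7 s[j]='c': k: 1→0; π[7]=1 (border 'c')
j=8 s[j]='a': π[8]=2 (border 'ca')
j=9 s[j]='c': k: 2→0; π[9]=1 (border 'c')
j=10 s[j]='d': k: 1→0; π[10]=0 (border '')
j=11 s[j]='c': π[11]=1 (border 'c')
j=12 s[j]='d': k: 1→0; π[12]=0 (border '')

[0, 0, 0, 1, 2, 0, 1, 1, 2, 1, 0, 1, 0]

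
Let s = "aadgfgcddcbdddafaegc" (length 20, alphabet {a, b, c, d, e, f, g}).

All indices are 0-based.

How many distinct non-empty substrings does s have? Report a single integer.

194

sorted suffixes:
  #0 SA[0]=0  'aadgfgcddcbdddafaegc'
  #1 SA[1]=1  'adgfgcddcbdddafaegc'
  #2 SA[2]=16  'aegc'
  #3 SA[3]=14  'afaegc'
  #4 SA[4]=10  'bdddafaegc'
  #5 SA[5]=19  'c'
  #6 SA[6]=9  'cbdddafaegc'
  #7 SA[7]=6  'cddcbdddafaegc'
  #8 SA[8]=13  'dafaegc'
  #9 SA[9]=8  'dcbdddafaegc'
  #10 SA[10]=12  'ddafaegc'
  #11 SA[11]=7  'ddcbdddafaegc'
  #12 SA[12]=11  'dddafaegc'
  #13 SA[13]=2  'dgfgcddcbdddafaegc'
  #14 SA[14]=17  'egc'
  #15 SA[15]=15  'faegc'
  #16 SA[16]=4  'fgcddcbdddafaegc'
  #17 SA[17]=18  'gc'
  #18 SA[18]=5  'gcddcbdddafaegc'
  #19 SA[19]=3  'gfgcddcbdddafaegc'

SA = [0, 1, 16, 14, 10, 19, 9, 6, 13, 8, 12, 7, 11, 2, 17, 15, 4, 18, 5, 3]
[i] adj suffixes → lcp
  [1] 0/1 → 1 ('a')
  [2] 1/16 → 1 ('a')
  [3] 16/14 → 1 ('a')
  [4] 14/10 → 0 ('')
  [5] 10/19 → 0 ('')
  [6] 19/9 → 1 ('c')
  [7] 9/6 → 1 ('c')
  [8] 6/13 → 0 ('')
  [9] 13/8 → 1 ('d')
  [10] 8/12 → 1 ('d')
  [11] 12/7 → 2 ('dd')
  [12] 7/11 → 2 ('dd')
  [13] 11/2 → 1 ('d')
  [14] 2/17 → 0 ('')
  [15] 17/15 → 0 ('')
  [16] 15/4 → 1 ('f')
  [17] 4/18 → 0 ('')
  [18] 18/5 → 2 ('gc')
  [19] 5/3 → 1 ('g')

n(n+1)/2 = 20·21/2 = 210
Σ LCP = 0 + 1 + 1 + 1 + 0 + 0 + 1 + 1 + 0 + 1 + 1 + 2 + 2 + 1 + 0 + 0 + 1 + 0 + 2 + 1 = 16
distinct = 210 − 16 = 194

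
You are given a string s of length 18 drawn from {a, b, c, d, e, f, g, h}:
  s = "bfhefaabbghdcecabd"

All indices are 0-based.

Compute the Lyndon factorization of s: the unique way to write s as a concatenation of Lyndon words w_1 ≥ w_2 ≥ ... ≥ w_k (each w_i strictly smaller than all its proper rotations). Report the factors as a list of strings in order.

emit factor 1: 'bfhef' (i=0, period=5)
emit factor 2: 'aabbghdcecabd' (i=5, period=13)

["bfhef", "aabbghdcecabd"]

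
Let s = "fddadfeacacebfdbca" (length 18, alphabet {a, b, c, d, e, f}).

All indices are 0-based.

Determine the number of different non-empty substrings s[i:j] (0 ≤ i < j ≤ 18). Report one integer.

156

rank→(start, suffix):
  0 → (17, 'a')
  1 → (7, 'acacebfdbca')
  2 → (9, 'acebfdbca')
  3 → (3, 'adfeacacebfdbca')
  4 → (15, 'bca')
  5 → (12, 'bfdbca')
  6 → (16, 'ca')
  7 → (8, 'cacebfdbca')
  8 → (10, 'cebfdbca')
  9 → (2, 'dadfeacacebfdbca')
  10 → (14, 'dbca')
  11 → (1, 'ddadfeacacebfdbca')
  12 → (4, 'dfeacacebfdbca')
  13 → (6, 'eacacebfdbca')
  14 → (11, 'ebfdbca')
  15 → (13, 'fdbca')
  16 → (0, 'fddadfeacacebfdbca')
  17 → (5, 'feacacebfdbca')

SA = [17, 7, 9, 3, 15, 12, 16, 8, 10, 2, 14, 1, 4, 6, 11, 13, 0, 5]
i: (SA[i-1],SA[i]) lcp shared
  1: (17,7) 1 'a'
  2: (7,9) 2 'ac'
  3: (9,3) 1 'a'
  4: (3,15) 0 ''
  5: (15,12) 1 'b'
  6: (12,16) 0 ''
  7: (16,8) 2 'ca'
  8: (8,10) 1 'c'
  9: (10,2) 0 ''
  10: (2,14) 1 'd'
  11: (14,1) 1 'd'
  12: (1,4) 1 'd'
  13: (4,6) 0 ''
  14: (6,11) 1 'e'
  15: (11,13) 0 ''
  16: (13,0) 2 'fd'
  17: (0,5) 1 'f'

n(n+1)/2 = 18·19/2 = 171
Σ LCP = 0 + 1 + 2 + 1 + 0 + 1 + 0 + 2 + 1 + 0 + 1 + 1 + 1 + 0 + 1 + 0 + 2 + 1 = 15
distinct = 171 − 15 = 156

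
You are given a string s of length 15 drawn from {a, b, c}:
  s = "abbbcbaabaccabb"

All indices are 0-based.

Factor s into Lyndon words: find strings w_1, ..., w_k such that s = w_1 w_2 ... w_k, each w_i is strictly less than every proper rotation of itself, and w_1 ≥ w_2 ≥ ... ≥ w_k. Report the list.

emit factor 1: 'abbbcb' (i=0, period=6)
emit factor 2: 'aabaccabb' (i=6, period=9)

["abbbcb", "aabaccabb"]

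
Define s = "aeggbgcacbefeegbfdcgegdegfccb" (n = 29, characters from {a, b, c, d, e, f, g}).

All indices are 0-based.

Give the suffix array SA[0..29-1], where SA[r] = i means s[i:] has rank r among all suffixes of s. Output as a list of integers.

[7, 0, 28, 9, 15, 4, 6, 27, 8, 26, 18, 17, 22, 12, 10, 13, 20, 23, 1, 25, 16, 11, 14, 3, 5, 21, 19, 24, 2]

sorted suffixes:
  #0 SA[0]=7  'acbefeegbfdcgegdegfccb'
  #1 SA[1]=0  'aeggbgcacbefeegbfdcgegdegfccb'
  #2 SA[2]=28  'b'
  #3 SA[3]=9  'befeegbfdcgegdegfccb'
  #4 SA[4]=15  'bfdcgegdegfccb'
  #5 SA[5]=4  'bgcacbefeegbfdcgegdegfccb'
  #6 SA[6]=6  'cacbefeegbfdcgegdegfccb'
  #7 SA[7]=27  'cb'
  #8 SA[8]=8  'cbefeegbfdcgegdegfccb'
  #9 SA[9]=26  'ccb'
  #10 SA[10]=18  'cgegdegfccb'
  #11 SA[11]=17  'dcgegdegfccb'
  #12 SA[12]=22  'degfccb'
  #13 SA[13]=12  'eegbfdcgegdegfccb'
  #14 SA[14]=10  'efeegbfdcgegdegfccb'
  #15 SA[15]=13  'egbfdcgegdegfccb'
  #16 SA[16]=20  'egdegfccb'
  #17 SA[17]=23  'egfccb'
  #18 SA[18]=1  'eggbgcacbefeegbfdcgegdegfccb'
  #19 SA[19]=25  'fccb'
  #20 SA[20]=16  'fdcgegdegfccb'
  #21 SA[21]=11  'feegbfdcgegdegfccb'
  #22 SA[22]=14  'gbfdcgegdegfccb'
  #23 SA[23]=3  'gbgcacbefeegbfdcgegdegfccb'
  #24 SA[24]=5  'gcacbefeegbfdcgegdegfccb'
  #25 SA[25]=21  'gdegfccb'
  #26 SA[26]=19  'gegdegfccb'
  #27 SA[27]=24  'gfccb'
  #28 SA[28]=2  'ggbgcacbefeegbfdcgegdegfccb'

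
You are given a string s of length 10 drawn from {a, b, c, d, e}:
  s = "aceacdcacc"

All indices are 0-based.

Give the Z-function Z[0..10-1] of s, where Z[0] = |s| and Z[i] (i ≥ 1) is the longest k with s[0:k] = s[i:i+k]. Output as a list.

Z[0]=10
i=1: fresh scan; Z[1]=0
i=2: fresh scan; Z[2]=0
i=3: fresh scan; Z[3]=2 extend→box=[3,5)
i=4: min(r-i=1, Z[1]=0)=0; Z[4]=0
i=5: fresh scan; Z[5]=0
i=6: fresh scan; Z[6]=0
i=7: fresh scan; Z[7]=2 extend→box=[7,9)
i=8: min(r-i=1, Z[1]=0)=0; Z[8]=0
i=9: fresh scan; Z[9]=0

[10, 0, 0, 2, 0, 0, 0, 2, 0, 0]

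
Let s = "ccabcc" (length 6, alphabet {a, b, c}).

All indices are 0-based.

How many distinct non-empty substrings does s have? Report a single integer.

rank | idx | suffix
   0 |   2 | abcc
   1 |   3 | bcc
   2 |   5 | c
   3 |   1 | cabcc
   4 |   4 | cc
   5 |   0 | ccabcc

SA = [2, 3, 5, 1, 4, 0]
[i] adj suffixes → lcp
  [1] 2/3 → 0 ('')
  [2] 3/5 → 0 ('')
  [3] 5/1 → 1 ('c')
  [4] 1/4 → 1 ('c')
  [5] 4/0 → 2 ('cc')

n(n+1)/2 = 6·7/2 = 21
Σ LCP = 0 + 0 + 0 + 1 + 1 + 2 = 4
distinct = 21 − 4 = 17

17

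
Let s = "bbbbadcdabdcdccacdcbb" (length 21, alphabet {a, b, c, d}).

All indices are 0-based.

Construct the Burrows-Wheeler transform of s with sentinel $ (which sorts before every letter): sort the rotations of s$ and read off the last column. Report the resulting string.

bdcbbbcbb$acdddadcccab

rank  rotation                last
    0  $bbbbadcdabdcdccacdcbb  b
    1  abdcdccacdcbb$bbbbadcd  d
    2  acdcbb$bbbbadcdabdcdcc  c
    3  adcdabdcdccacdcbb$bbbb  b
    4  b$bbbbadcdabdcdccacdcb  b
    5  badcdabdcdccacdcbb$bbb  b
    6  bb$bbbbadcdabdcdccacdc  c
    7  bbadcdabdcdccacdcbb$bb  b
    8  bbbadcdabdcdccacdcbb$b  b
    9  bbbbadcdabdcdccacdcbb$  $
   10  bdcdccacdcbb$bbbbadcda  a
   11  cacdcbb$bbbbadcdabdcdc  c
   12  cbb$bbbbadcdabdcdccacd  d
   13  ccacdcbb$bbbbadcdabdcd  d
   14  cdabdcdccacdcbb$bbbbad  d
   15  cdcbb$bbbbadcdabdcdcca  a
   16  cdccacdcbb$bbbbadcdabd  d
   17  dabdcdccacdcbb$bbbbadc  c
   18  dcbb$bbbbadcdabdcdccac  c
   19  dccacdcbb$bbbbadcdabdc  c
   20  dcdabdcdccacdcbb$bbbba  a
   21  dcdccacdcbb$bbbbadcdab  b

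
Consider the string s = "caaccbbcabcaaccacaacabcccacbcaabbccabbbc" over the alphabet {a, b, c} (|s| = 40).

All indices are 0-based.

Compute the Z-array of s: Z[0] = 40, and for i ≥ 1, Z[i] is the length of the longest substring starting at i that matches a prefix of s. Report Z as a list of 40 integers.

Z[0]=40
i=1: i≥r, start 0; Z[1]=0
i=2: i≥r, start 0; Z[2]=0
i=3: i≥r, start 0; Z[3]=1 extend→box=[3,4)
i=4: i≥r, start 0; Z[4]=1 extend→box=[4,5)
i=5: i≥r, start 0; Z[5]=0
i=6: i≥r, start 0; Z[6]=0
i=7: i≥r, start 0; Z[7]=2 extend→box=[7,9)
i=8: min(r-i=1, Z[1]=0)=0; Z[8]=0
i=9: i≥r, start 0; Z[9]=0
i=10: i≥r, start 0; Z[10]=5 extend→box=[10,15)
i=11: min(r-i=4, Z[1]=0)=0; Z[11]=0
i=12: min(r-i=3, Z[2]=0)=0; Z[12]=0
i=13: min(r-i=2, Z[3]=1)=1; Z[13]=1
i=14: min(r-i=1, Z[4]=1)=1; Z[14]=2 extend→box=[14,16)
i=15: min(r-i=1, Z[1]=0)=0; Z[15]=0
i=16: i≥r, start 0; Z[16]=4 extend→box=[16,20)
i=17: min(r-i=3, Z[1]=0)=0; Z[17]=0
i=18: min(r-i=2, Z[2]=0)=0; Z[18]=0
i=19: min(r-i=1, Z[3]=1)=1; Z[19]=2 extend→box=[19,21)
i=20: min(r-i=1, Z[1]=0)=0; Z[20]=0
i=21: i≥r, start 0; Z[21]=0
i=22: i≥r, start 0; Z[22]=1 extend→box=[22,23)
i=23: i≥r, start 0; Z[23]=1 extend→box=[23,24)
i=24: i≥r, start 0; Z[24]=2 extend→box=[24,26)
i=25: min(r-i=1, Z[1]=0)=0; Z[25]=0
i=26: i≥r, start 0; Z[26]=1 extend→box=[26,27)
i=27: i≥r, start 0; Z[27]=0
i=28: i≥r, start 0; Z[28]=3 extend→box=[28,31)
i=29: min(r-i=2, Z[1]=0)=0; Z[29]=0
i=30: min(r-i=1, Z[2]=0)=0; Z[30]=0
i=31: i≥r, start 0; Z[31]=0
i=32: i≥r, start 0; Z[32]=0
i=33: i≥r, start 0; Z[33]=1 extend→box=[33,34)
i=34: i≥r, start 0; Z[34]=2 extend→box=[34,36)
i=35: min(r-i=1, Z[1]=0)=0; Z[35]=0
i=36: i≥r, start 0; Z[36]=0
i=37: i≥r, start 0; Z[37]=0
i=38: i≥r, start 0; Z[38]=0
i=39: i≥r, start 0; Z[39]=1 extend→box=[39,40)

[40, 0, 0, 1, 1, 0, 0, 2, 0, 0, 5, 0, 0, 1, 2, 0, 4, 0, 0, 2, 0, 0, 1, 1, 2, 0, 1, 0, 3, 0, 0, 0, 0, 1, 2, 0, 0, 0, 0, 1]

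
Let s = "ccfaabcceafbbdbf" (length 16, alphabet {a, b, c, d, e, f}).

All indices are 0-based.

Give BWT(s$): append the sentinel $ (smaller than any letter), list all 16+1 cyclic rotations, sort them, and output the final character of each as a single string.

ffaefabdb$ccbcbca

rank  rotation           last
    0  $ccfaabcceafbbdbf  f
    1  aabcceafbbdbf$ccf  f
    2  abcceafbbdbf$ccfa  a
    3  afbbdbf$ccfaabcce  e
    4  bbdbf$ccfaabcceaf  f
    5  bcceafbbdbf$ccfaa  a
    6  bdbf$ccfaabcceafb  b
    7  bf$ccfaabcceafbbd  d
    8  cceafbbdbf$ccfaab  b
    9  ccfaabcceafbbdbf$  $
   10  ceafbbdbf$ccfaabc  c
   11  cfaabcceafbbdbf$c  c
   12  dbf$ccfaabcceafbb  b
   13  eafbbdbf$ccfaabcc  c
   14  f$ccfaabcceafbbdb  b
   15  faabcceafbbdbf$cc  c
   16  fbbdbf$ccfaabccea  a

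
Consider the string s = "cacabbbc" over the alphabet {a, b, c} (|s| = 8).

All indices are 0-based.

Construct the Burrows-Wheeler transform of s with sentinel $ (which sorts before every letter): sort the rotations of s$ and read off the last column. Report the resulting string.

rank  rotation   last
    0  $cacabbbc  c
    1  abbbc$cac  c
    2  acabbbc$c  c
    3  bbbc$caca  a
    4  bbc$cacab  b
    5  bc$cacabb  b
    6  c$cacabbb  b
    7  cabbbc$ca  a
    8  cacabbbc$  $

cccabbba$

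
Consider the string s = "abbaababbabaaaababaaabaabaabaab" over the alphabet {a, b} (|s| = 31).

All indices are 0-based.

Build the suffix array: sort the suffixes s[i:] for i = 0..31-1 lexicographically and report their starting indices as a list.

[11, 18, 12, 28, 25, 22, 19, 13, 3, 29, 9, 16, 26, 23, 20, 14, 4, 0, 6, 30, 10, 17, 27, 24, 21, 2, 8, 15, 5, 1, 7]

sorted suffixes:
  #0 SA[0]=11  'aaaababaaabaabaabaab'
  #1 SA[1]=18  'aaabaabaabaab'
  #2 SA[2]=12  'aaababaaabaabaabaab'
  #3 SA[3]=28  'aab'
  #4 SA[4]=25  'aabaab'
  #5 SA[5]=22  'aabaabaab'
  #6 SA[6]=19  'aabaabaabaab'
  #7 SA[7]=13  'aababaaabaabaabaab'
  #8 SA[8]=3  'aababbabaaaababaaabaabaabaab'
  #9 SA[9]=29  'ab'
  #10 SA[10]=9  'abaaaababaaabaabaabaab'
  #11 SA[11]=16  'abaaabaabaabaab'
  #12 SA[12]=26  'abaab'
  #13 SA[13]=23  'abaabaab'
  #14 SA[14]=20  'abaabaabaab'
  #15 SA[15]=14  'ababaaabaabaabaab'
  #16 SA[16]=4  'ababbabaaaababaaabaabaabaab'
  #17 SA[17]=0  'abbaababbabaaaababaaabaabaabaab'
  #18 SA[18]=6  'abbabaaaababaaabaabaabaab'
  #19 SA[19]=30  'b'
  #20 SA[20]=10  'baaaababaaabaabaabaab'
  #21 SA[21]=17  'baaabaabaabaab'
  #22 SA[22]=27  'baab'
  #23 SA[23]=24  'baabaab'
  #24 SA[24]=21  'baabaabaab'
  #25 SA[25]=2  'baababbabaaaababaaabaabaabaab'
  #26 SA[26]=8  'babaaaababaaabaabaabaab'
  #27 SA[27]=15  'babaaabaabaabaab'
  #28 SA[28]=5  'babbabaaaababaaabaabaabaab'
  #29 SA[29]=1  'bbaababbabaaaababaaabaabaabaab'
  #30 SA[30]=7  'bbabaaaababaaabaabaabaab'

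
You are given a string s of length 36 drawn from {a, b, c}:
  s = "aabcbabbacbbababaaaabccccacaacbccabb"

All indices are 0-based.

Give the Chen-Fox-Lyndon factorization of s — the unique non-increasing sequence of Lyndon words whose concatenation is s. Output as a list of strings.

["aabcbabbacbbabab", "aaaabccccacaacbccabb"]

emit factor 1: 'aabcbabbacbbabab' (i=0, period=16)
emit factor 2: 'aaaabccccacaacbccabb' (i=16, period=20)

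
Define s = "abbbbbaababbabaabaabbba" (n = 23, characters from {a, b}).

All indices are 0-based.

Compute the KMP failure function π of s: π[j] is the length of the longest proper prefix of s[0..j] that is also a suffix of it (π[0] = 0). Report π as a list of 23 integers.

π[0] = 0
j=1 s[j]='b': π[1]=0 (border '')
j=2 s[j]='b': π[2]=0 (border '')
j=3 s[j]='b': π[3]=0 (border '')
j=4 s[j]='b': π[4]=0 (border '')
j=5 s[j]='b': π[5]=0 (border '')
j=6 s[j]='a': π[6]=1 (border 'a')
j=7 s[j]='a': k: 1→0; π[7]=1 (border 'a')
j=8 s[j]='b': π[8]=2 (border 'ab')
j=9 s[j]='a': k: 2→0; π[9]=1 (border 'a')
j=10 s[j]='b': π[10]=2 (border 'ab')
j=11 s[j]='b': π[11]=3 (border 'abb')
j=12 s[j]='a': k: 3→0; π[12]=1 (border 'a')
j=13 s[j]='b': π[13]=2 (border 'ab')
j=14 s[j]='a': k: 2→0; π[14]=1 (border 'a')
j=15 s[j]='a': k: 1→0; π[15]=1 (border 'a')
j=16 s[j]='b': π[16]=2 (border 'ab')
j=17 s[j]='a': k: 2→0; π[17]=1 (border 'a')
j=18 s[j]='a': k: 1→0; π[18]=1 (border 'a')
j=19 s[j]='b': π[19]=2 (border 'ab')
j=20 s[j]='b': π[20]=3 (border 'abb')
j=21 s[j]='b': π[21]=4 (border 'abbb')
j=22 s[j]='a': k: 4→0; π[22]=1 (border 'a')

[0, 0, 0, 0, 0, 0, 1, 1, 2, 1, 2, 3, 1, 2, 1, 1, 2, 1, 1, 2, 3, 4, 1]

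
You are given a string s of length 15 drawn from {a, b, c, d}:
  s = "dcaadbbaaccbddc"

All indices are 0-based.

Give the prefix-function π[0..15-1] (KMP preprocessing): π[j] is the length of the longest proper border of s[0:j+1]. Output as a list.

π[0] = 0
j=1 s[j]='c': π[1]=0 (border '')
j=2 s[j]='a': π[2]=0 (border '')
j=3 s[j]='a': π[3]=0 (border '')
j=4 s[j]='d': π[4]=1 (border 'd')
j=5 s[j]='b': k: 1→0; π[5]=0 (border '')
j=6 s[j]='b': π[6]=0 (border '')
j=7 s[j]='a': π[7]=0 (border '')
j=8 s[j]='a': π[8]=0 (border '')
j=9 s[j]='c': π[9]=0 (border '')
j=10 s[j]='c': π[10]=0 (border '')
j=11 s[j]='b': π[11]=0 (border '')
j=12 s[j]='d': π[12]=1 (border 'd')
j=13 s[j]='d': k: 1→0; π[13]=1 (border 'd')
j=14 s[j]='c': π[14]=2 (border 'dc')

[0, 0, 0, 0, 1, 0, 0, 0, 0, 0, 0, 0, 1, 1, 2]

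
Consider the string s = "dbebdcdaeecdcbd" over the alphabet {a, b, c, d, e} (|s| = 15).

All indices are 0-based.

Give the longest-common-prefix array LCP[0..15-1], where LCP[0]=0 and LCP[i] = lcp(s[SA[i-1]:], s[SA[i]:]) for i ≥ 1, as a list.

[0, 0, 2, 1, 0, 1, 2, 0, 1, 1, 1, 2, 0, 1, 1]

sorted suffixes:
  #0 SA[0]=7  'aeecdcbd'
  #1 SA[1]=13  'bd'
  #2 SA[2]=3  'bdcdaeecdcbd'
  #3 SA[3]=1  'bebdcdaeecdcbd'
  #4 SA[4]=12  'cbd'
  #5 SA[5]=5  'cdaeecdcbd'
  #6 SA[6]=10  'cdcbd'
  #7 SA[7]=14  'd'
  #8 SA[8]=6  'daeecdcbd'
  #9 SA[9]=0  'dbebdcdaeecdcbd'
  #10 SA[10]=11  'dcbd'
  #11 SA[11]=4  'dcdaeecdcbd'
  #12 SA[12]=2  'ebdcdaeecdcbd'
  #13 SA[13]=9  'ecdcbd'
  #14 SA[14]=8  'eecdcbd'

SA = [7, 13, 3, 1, 12, 5, 10, 14, 6, 0, 11, 4, 2, 9, 8]
rank  pair      lcp
   1  s[7:],s[13:]  0  ''
   2  s[13:],s[3:]  2  'bd'
   3  s[3:],s[1:]  1  'b'
   4  s[1:],s[12:]  0  ''
   5  s[12:],s[5:]  1  'c'
   6  s[5:],s[10:]  2  'cd'
   7  s[10:],s[14:]  0  ''
   8  s[14:],s[6:]  1  'd'
   9  s[6:],s[0:]  1  'd'
  10  s[0:],s[11:]  1  'd'
  11  s[11:],s[4:]  2  'dc'
  12  s[4:],s[2:]  0  ''
  13  s[2:],s[9:]  1  'e'
  14  s[9:],s[8:]  1  'e'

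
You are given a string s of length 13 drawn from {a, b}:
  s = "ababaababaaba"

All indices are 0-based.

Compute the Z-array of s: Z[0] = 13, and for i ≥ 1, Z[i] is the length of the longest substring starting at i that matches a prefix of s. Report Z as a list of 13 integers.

[13, 0, 3, 0, 1, 8, 0, 3, 0, 1, 3, 0, 1]

Z[0]=13
i=1: outside box; Z[1]=0
i=2: outside box; Z[2]=3 scan→box=[2,5)
i=3: min(r-i=2, Z[1]=0)=0; Z[3]=0
i=4: min(r-i=1, Z[2]=3)=1; Z[4]=1
i=5: outside box; Z[5]=8 scan→box=[5,13)
i=6: min(r-i=7, Z[1]=0)=0; Z[6]=0
i=7: min(r-i=6, Z[2]=3)=3; Z[7]=3
i=8: min(r-i=5, Z[3]=0)=0; Z[8]=0
i=9: min(r-i=4, Z[4]=1)=1; Z[9]=1
i=10: min(r-i=3, Z[5]=8)=3; Z[10]=3
i=11: min(r-i=2, Z[6]=0)=0; Z[11]=0
i=12: min(r-i=1, Z[7]=3)=1; Z[12]=1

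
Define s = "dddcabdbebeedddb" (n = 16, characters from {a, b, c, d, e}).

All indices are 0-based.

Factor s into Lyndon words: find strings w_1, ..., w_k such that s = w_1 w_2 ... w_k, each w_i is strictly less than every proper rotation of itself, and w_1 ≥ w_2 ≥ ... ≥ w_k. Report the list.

["d", "d", "d", "c", "abdbebeedddb"]

emit factor 1: 'd' (i=0, period=1)
emit factor 2: 'd' (i=1, period=1)
emit factor 3: 'd' (i=2, period=1)
emit factor 4: 'c' (i=3, period=1)
emit factor 5: 'abdbebeedddb' (i=4, period=12)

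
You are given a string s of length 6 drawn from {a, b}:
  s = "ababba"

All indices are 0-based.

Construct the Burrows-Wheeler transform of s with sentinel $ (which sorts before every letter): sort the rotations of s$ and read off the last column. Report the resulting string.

rank  rotation last
    0  $ababba  a
    1  a$ababb  b
    2  ababba$  $
    3  abba$ab  b
    4  ba$abab  b
    5  babba$a  a
    6  bba$aba  a

ab$bbaa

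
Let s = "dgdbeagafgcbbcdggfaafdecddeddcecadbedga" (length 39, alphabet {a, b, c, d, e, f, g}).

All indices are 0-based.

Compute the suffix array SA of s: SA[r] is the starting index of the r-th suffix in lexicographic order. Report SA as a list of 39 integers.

rank | idx | suffix
   0 |  38 | a
   1 |  18 | aafdecddeddcecadbedga
   2 |  32 | adbedga
   3 |  19 | afdecddeddcecadbedga
   4 |   7 | afgcbbcdggfaafdecddeddcecadbedga
   5 |   5 | agafgcbbcdggfaafdecddeddcecadbedga
   6 |  11 | bbcdggfaafdecddeddcecadbedga
   7 |  12 | bcdggfaafdecddeddcecadbedga
   8 |   3 | beagafgcbbcdggfaafdecddeddcecadbedga
   9 |  34 | bedga
  10 |  31 | cadbedga
  11 |  10 | cbbcdggfaafdecddeddcecadbedga
  12 |  23 | cddeddcecadbedga
  13 |  13 | cdggfaafdecddeddcecadbedga
  14 |  29 | cecadbedga
  15 |   2 | dbeagafgcbbcdggfaafdecddeddcecadbedga
  16 |  33 | dbedga
  17 |  28 | dcecadbedga
  18 |  27 | ddcecadbedga
  19 |  24 | ddeddcecadbedga
  20 |  21 | decddeddcecadbedga
  21 |  25 | deddcecadbedga
  22 |  36 | dga
  23 |   0 | dgdbeagafgcbbcdggfaafdecddeddcecadbedga
  24 |  14 | dggfaafdecddeddcecadbedga
  25 |   4 | eagafgcbbcdggfaafdecddeddcecadbedga
  26 |  30 | ecadbedga
  27 |  22 | ecddeddcecadbedga
  28 |  26 | eddcecadbedga
  29 |  35 | edga
  30 |  17 | faafdecddeddcecadbedga
  31 |  20 | fdecddeddcecadbedga
  32 |   8 | fgcbbcdggfaafdecddeddcecadbedga
  33 |  37 | ga
  34 |   6 | gafgcbbcdggfaafdecddeddcecadbedga
  35 |   9 | gcbbcdggfaafdecddeddcecadbedga
  36 |   1 | gdbeagafgcbbcdggfaafdecddeddcecadbedga
  37 |  16 | gfaafdecddeddcecadbedga
  38 |  15 | ggfaafdecddeddcecadbedga

[38, 18, 32, 19, 7, 5, 11, 12, 3, 34, 31, 10, 23, 13, 29, 2, 33, 28, 27, 24, 21, 25, 36, 0, 14, 4, 30, 22, 26, 35, 17, 20, 8, 37, 6, 9, 1, 16, 15]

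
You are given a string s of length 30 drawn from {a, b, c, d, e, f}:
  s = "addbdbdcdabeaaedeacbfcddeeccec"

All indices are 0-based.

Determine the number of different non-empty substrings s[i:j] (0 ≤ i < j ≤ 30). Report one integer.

433

sorted suffixes:
  #0 SA[0]=12  'aaedeacbfcddeeccec'
  #1 SA[1]=9  'abeaaedeacbfcddeeccec'
  #2 SA[2]=17  'acbfcddeeccec'
  #3 SA[3]=0  'addbdbdcdabeaaedeacbfcddeeccec'
  #4 SA[4]=13  'aedeacbfcddeeccec'
  #5 SA[5]=3  'bdbdcdabeaaedeacbfcddeeccec'
  #6 SA[6]=5  'bdcdabeaaedeacbfcddeeccec'
  #7 SA[7]=10  'beaaedeacbfcddeeccec'
  #8 SA[8]=19  'bfcddeeccec'
  #9 SA[9]=29  'c'
  #10 SA[10]=18  'cbfcddeeccec'
  #11 SA[11]=26  'ccec'
  #12 SA[12]=7  'cdabeaaedeacbfcddeeccec'
  #13 SA[13]=21  'cddeeccec'
  #14 SA[14]=27  'cec'
  #15 SA[15]=8  'dabeaaedeacbfcddeeccec'
  #16 SA[16]=2  'dbdbdcdabeaaedeacbfcddeeccec'
  #17 SA[17]=4  'dbdcdabeaaedeacbfcddeeccec'
  #18 SA[18]=6  'dcdabeaaedeacbfcddeeccec'
  #19 SA[19]=1  'ddbdbdcdabeaaedeacbfcddeeccec'
  #20 SA[20]=22  'ddeeccec'
  #21 SA[21]=15  'deacbfcddeeccec'
  #22 SA[22]=23  'deeccec'
  #23 SA[23]=11  'eaaedeacbfcddeeccec'
  #24 SA[24]=16  'eacbfcddeeccec'
  #25 SA[25]=28  'ec'
  #26 SA[26]=25  'eccec'
  #27 SA[27]=14  'edeacbfcddeeccec'
  #28 SA[28]=24  'eeccec'
  #29 SA[29]=20  'fcddeeccec'

SA = [12, 9, 17, 0, 13, 3, 5, 10, 19, 29, 18, 26, 7, 21, 27, 8, 2, 4, 6, 1, 22, 15, 23, 11, 16, 28, 25, 14, 24, 20]
[i] adj suffixes → lcp
  [1] 12/9 → 1 ('a')
  [2] 9/17 → 1 ('a')
  [3] 17/0 → 1 ('a')
  [4] 0/13 → 1 ('a')
  [5] 13/3 → 0 ('')
  [6] 3/5 → 2 ('bd')
  [7] 5/10 → 1 ('b')
  [8] 10/19 → 1 ('b')
  [9] 19/29 → 0 ('')
  [10] 29/18 → 1 ('c')
  [11] 18/26 → 1 ('c')
  [12] 26/7 → 1 ('c')
  [13] 7/21 → 2 ('cd')
  [14] 21/27 → 1 ('c')
  [15] 27/8 → 0 ('')
  [16] 8/2 → 1 ('d')
  [17] 2/4 → 3 ('dbd')
  [18] 4/6 → 1 ('d')
  [19] 6/1 → 1 ('d')
  [20] 1/22 → 2 ('dd')
  [21] 22/15 → 1 ('d')
  [22] 15/23 → 2 ('de')
  [23] 23/11 → 0 ('')
  [24] 11/16 → 2 ('ea')
  [25] 16/28 → 1 ('e')
  [26] 28/25 → 2 ('ec')
  [27] 25/14 → 1 ('e')
  [28] 14/24 → 1 ('e')
  [29] 24/20 → 0 ('')

n(n+1)/2 = 30·31/2 = 465
Σ LCP = 0 + 1 + 1 + 1 + 1 + 0 + 2 + 1 + 1 + 0 + 1 + 1 + 1 + 2 + 1 + 0 + 1 + 3 + 1 + 1 + 2 + 1 + 2 + 0 + 2 + 1 + 2 + 1 + 1 + 0 = 32
distinct = 465 − 32 = 433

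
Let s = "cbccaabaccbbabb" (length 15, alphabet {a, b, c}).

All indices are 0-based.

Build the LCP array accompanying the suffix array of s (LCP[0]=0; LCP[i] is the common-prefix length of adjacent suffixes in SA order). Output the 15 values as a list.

[0, 1, 2, 1, 0, 1, 2, 1, 2, 1, 0, 1, 2, 1, 2]

rank | idx | suffix
   0 |   4 | aabaccbbabb
   1 |   5 | abaccbbabb
   2 |  12 | abb
   3 |   7 | accbbabb
   4 |  14 | b
   5 |  11 | babb
   6 |   6 | baccbbabb
   7 |  13 | bb
   8 |  10 | bbabb
   9 |   1 | bccaabaccbbabb
  10 |   3 | caabaccbbabb
  11 |   9 | cbbabb
  12 |   0 | cbccaabaccbbabb
  13 |   2 | ccaabaccbbabb
  14 |   8 | ccbbabb

SA = [4, 5, 12, 7, 14, 11, 6, 13, 10, 1, 3, 9, 0, 2, 8]
i: (SA[i-1],SA[i]) lcp shared
  1: (4,5) 1 'a'
  2: (5,12) 2 'ab'
  3: (12,7) 1 'a'
  4: (7,14) 0 ''
  5: (14,11) 1 'b'
  6: (11,6) 2 'ba'
  7: (6,13) 1 'b'
  8: (13,10) 2 'bb'
  9: (10,1) 1 'b'
  10: (1,3) 0 ''
  11: (3,9) 1 'c'
  12: (9,0) 2 'cb'
  13: (0,2) 1 'c'
  14: (2,8) 2 'cc'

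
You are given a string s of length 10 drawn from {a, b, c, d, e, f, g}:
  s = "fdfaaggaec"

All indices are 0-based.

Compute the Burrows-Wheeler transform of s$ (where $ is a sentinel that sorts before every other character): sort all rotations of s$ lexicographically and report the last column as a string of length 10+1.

cfgaefad$ga

rank  rotation     last
    0  $fdfaaggaec  c
    1  aaggaec$fdf  f
    2  aec$fdfaagg  g
    3  aggaec$fdfa  a
    4  c$fdfaaggae  e
    5  dfaaggaec$f  f
    6  ec$fdfaagga  a
    7  faaggaec$fd  d
    8  fdfaaggaec$  $
    9  gaec$fdfaag  g
   10  ggaec$fdfaa  a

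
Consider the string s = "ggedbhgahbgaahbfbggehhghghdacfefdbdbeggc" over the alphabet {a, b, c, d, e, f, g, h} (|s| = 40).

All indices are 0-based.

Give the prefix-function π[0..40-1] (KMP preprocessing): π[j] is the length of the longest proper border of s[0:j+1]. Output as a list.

π[0] = 0
j=1 s[j]='g': π[1]=1 (border 'g')
j=2 s[j]='e': k: 1→0; π[2]=0 (border '')
j=3 s[j]='d': π[3]=0 (border '')
j=4 s[j]='b': π[4]=0 (border '')
j=5 s[j]='h': π[5]=0 (border '')
j=6 s[j]='g': π[6]=1 (border 'g')
j=7 s[j]='a': k: 1→0; π[7]=0 (border '')
j=8 s[j]='h': π[8]=0 (border '')
j=9 s[j]='b': π[9]=0 (border '')
j=10 s[j]='g': π[10]=1 (border 'g')
j=11 s[j]='a': k: 1→0; π[11]=0 (border '')
j=12 s[j]='a': π[12]=0 (border '')
j=13 s[j]='h': π[13]=0 (border '')
j=14 s[j]='b': π[14]=0 (border '')
j=15 s[j]='f': π[15]=0 (border '')
j=16 s[j]='b': π[16]=0 (border '')
j=17 s[j]='g': π[17]=1 (border 'g')
j=18 s[j]='g': π[18]=2 (border 'gg')
j=19 s[j]='e': π[19]=3 (border 'gge')
j=20 s[j]='h': k: 3→0; π[20]=0 (border '')
j=21 s[j]='h': π[21]=0 (border '')
j=22 s[j]='g': π[22]=1 (border 'g')
j=23 s[j]='h': k: 1→0; π[23]=0 (border '')
j=24 s[j]='g': π[24]=1 (border 'g')
j=25 s[j]='h': k: 1→0; π[25]=0 (border '')
j=26 s[j]='d': π[26]=0 (border '')
j=27 s[j]='a': π[27]=0 (border '')
j=28 s[j]='c': π[28]=0 (border '')
j=29 s[j]='f': π[29]=0 (border '')
j=30 s[j]='e': π[30]=0 (border '')
j=31 s[j]='f': π[31]=0 (border '')
j=32 s[j]='d': π[32]=0 (border '')
j=33 s[j]='b': π[33]=0 (border '')
j=34 s[j]='d': π[34]=0 (border '')
j=35 s[j]='b': π[35]=0 (border '')
j=36 s[j]='e': π[36]=0 (border '')
j=37 s[j]='g': π[37]=1 (border 'g')
j=38 s[j]='g': π[38]=2 (border 'gg')
j=39 s[j]='c': k: 2→1→0; π[39]=0 (border '')

[0, 1, 0, 0, 0, 0, 1, 0, 0, 0, 1, 0, 0, 0, 0, 0, 0, 1, 2, 3, 0, 0, 1, 0, 1, 0, 0, 0, 0, 0, 0, 0, 0, 0, 0, 0, 0, 1, 2, 0]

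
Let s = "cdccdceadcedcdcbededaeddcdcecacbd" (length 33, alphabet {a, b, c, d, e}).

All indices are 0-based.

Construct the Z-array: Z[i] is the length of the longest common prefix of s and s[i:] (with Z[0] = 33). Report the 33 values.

[33, 0, 1, 3, 0, 1, 0, 0, 0, 1, 0, 0, 3, 0, 1, 0, 0, 0, 0, 0, 0, 0, 0, 0, 3, 0, 1, 0, 1, 0, 1, 0, 0]

Z[0]=33
i=1: i≥r, start 0; Z[1]=0
i=2: i≥r, start 0; Z[2]=1 grow→box=[2,3)
i=3: i≥r, start 0; Z[3]=3 grow→box=[3,6)
i=4: min(r-i=2, Z[1]=0)=0; Z[4]=0
i=5: min(r-i=1, Z[2]=1)=1; Z[5]=1
i=6: i≥r, start 0; Z[6]=0
i=7: i≥r, start 0; Z[7]=0
i=8: i≥r, start 0; Z[8]=0
i=9: i≥r, start 0; Z[9]=1 grow→box=[9,10)
i=10: i≥r, start 0; Z[10]=0
i=11: i≥r, start 0; Z[11]=0
i=12: i≥r, start 0; Z[12]=3 grow→box=[12,15)
i=13: min(r-i=2, Z[1]=0)=0; Z[13]=0
i=14: min(r-i=1, Z[2]=1)=1; Z[14]=1
i=15: i≥r, start 0; Z[15]=0
i=16: i≥r, start 0; Z[16]=0
i=17: i≥r, start 0; Z[17]=0
i=18: i≥r, start 0; Z[18]=0
i=19: i≥r, start 0; Z[19]=0
i=20: i≥r, start 0; Z[20]=0
i=21: i≥r, start 0; Z[21]=0
i=22: i≥r, start 0; Z[22]=0
i=23: i≥r, start 0; Z[23]=0
i=24: i≥r, start 0; Z[24]=3 grow→box=[24,27)
i=25: min(r-i=2, Z[1]=0)=0; Z[25]=0
i=26: min(r-i=1, Z[2]=1)=1; Z[26]=1
i=27: i≥r, start 0; Z[27]=0
i=28: i≥r, start 0; Z[28]=1 grow→box=[28,29)
i=29: i≥r, start 0; Z[29]=0
i=30: i≥r, start 0; Z[30]=1 grow→box=[30,31)
i=31: i≥r, start 0; Z[31]=0
i=32: i≥r, start 0; Z[32]=0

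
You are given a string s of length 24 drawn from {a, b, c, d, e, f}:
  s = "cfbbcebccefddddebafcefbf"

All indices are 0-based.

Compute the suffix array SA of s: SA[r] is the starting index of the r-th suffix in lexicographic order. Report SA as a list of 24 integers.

[17, 16, 2, 6, 3, 22, 7, 4, 19, 8, 0, 11, 12, 13, 14, 15, 5, 20, 9, 23, 1, 21, 18, 10]

rank→(start, suffix):
  0 → (17, 'afcefbf')
  1 → (16, 'bafcefbf')
  2 → (2, 'bbcebccefddddebafcefbf')
  3 → (6, 'bccefddddebafcefbf')
  4 → (3, 'bcebccefddddebafcefbf')
  5 → (22, 'bf')
  6 → (7, 'ccefddddebafcefbf')
  7 → (4, 'cebccefddddebafcefbf')
  8 → (19, 'cefbf')
  9 → (8, 'cefddddebafcefbf')
  10 → (0, 'cfbbcebccefddddebafcefbf')
  11 → (11, 'ddddebafcefbf')
  12 → (12, 'dddebafcefbf')
  13 → (13, 'ddebafcefbf')
  14 → (14, 'debafcefbf')
  15 → (15, 'ebafcefbf')
  16 → (5, 'ebccefddddebafcefbf')
  17 → (20, 'efbf')
  18 → (9, 'efddddebafcefbf')
  19 → (23, 'f')
  20 → (1, 'fbbcebccefddddebafcefbf')
  21 → (21, 'fbf')
  22 → (18, 'fcefbf')
  23 → (10, 'fddddebafcefbf')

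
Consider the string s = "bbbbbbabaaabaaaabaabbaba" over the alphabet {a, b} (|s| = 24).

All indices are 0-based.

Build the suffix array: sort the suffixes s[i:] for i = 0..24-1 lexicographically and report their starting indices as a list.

[23, 12, 8, 13, 9, 14, 17, 21, 10, 6, 15, 18, 22, 11, 7, 16, 20, 5, 19, 4, 3, 2, 1, 0]

rank | idx | suffix
   0 |  23 | a
   1 |  12 | aaaabaabbaba
   2 |   8 | aaabaaaabaabbaba
   3 |  13 | aaabaabbaba
   4 |   9 | aabaaaabaabbaba
   5 |  14 | aabaabbaba
   6 |  17 | aabbaba
   7 |  21 | aba
   8 |  10 | abaaaabaabbaba
   9 |   6 | abaaabaaaabaabbaba
  10 |  15 | abaabbaba
  11 |  18 | abbaba
  12 |  22 | ba
  13 |  11 | baaaabaabbaba
  14 |   7 | baaabaaaabaabbaba
  15 |  16 | baabbaba
  16 |  20 | baba
  17 |   5 | babaaabaaaabaabbaba
  18 |  19 | bbaba
  19 |   4 | bbabaaabaaaabaabbaba
  20 |   3 | bbbabaaabaaaabaabbaba
  21 |   2 | bbbbabaaabaaaabaabbaba
  22 |   1 | bbbbbabaaabaaaabaabbaba
  23 |   0 | bbbbbbabaaabaaaabaabbaba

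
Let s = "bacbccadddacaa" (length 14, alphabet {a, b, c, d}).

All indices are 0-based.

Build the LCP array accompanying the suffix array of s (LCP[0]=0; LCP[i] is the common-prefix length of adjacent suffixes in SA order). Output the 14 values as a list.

sorted suffixes:
  #0 SA[0]=13  'a'
  #1 SA[1]=12  'aa'
  #2 SA[2]=10  'acaa'
  #3 SA[3]=1  'acbccadddacaa'
  #4 SA[4]=6  'adddacaa'
  #5 SA[5]=0  'bacbccadddacaa'
  #6 SA[6]=3  'bccadddacaa'
  #7 SA[7]=11  'caa'
  #8 SA[8]=5  'cadddacaa'
  #9 SA[9]=2  'cbccadddacaa'
  #10 SA[10]=4  'ccadddacaa'
  #11 SA[11]=9  'dacaa'
  #12 SA[12]=8  'ddacaa'
  #13 SA[13]=7  'dddacaa'

SA = [13, 12, 10, 1, 6, 0, 3, 11, 5, 2, 4, 9, 8, 7]
[i] adj suffixes → lcp
  [1] 13/12 → 1 ('a')
  [2] 12/10 → 1 ('a')
  [3] 10/1 → 2 ('ac')
  [4] 1/6 → 1 ('a')
  [5] 6/0 → 0 ('')
  [6] 0/3 → 1 ('b')
  [7] 3/11 → 0 ('')
  [8] 11/5 → 2 ('ca')
  [9] 5/2 → 1 ('c')
  [10] 2/4 → 1 ('c')
  [11] 4/9 → 0 ('')
  [12] 9/8 → 1 ('d')
  [13] 8/7 → 2 ('dd')

[0, 1, 1, 2, 1, 0, 1, 0, 2, 1, 1, 0, 1, 2]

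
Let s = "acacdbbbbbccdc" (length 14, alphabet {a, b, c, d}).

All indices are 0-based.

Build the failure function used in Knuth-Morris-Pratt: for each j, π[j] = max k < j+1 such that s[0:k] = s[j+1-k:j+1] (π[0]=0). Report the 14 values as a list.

[0, 0, 1, 2, 0, 0, 0, 0, 0, 0, 0, 0, 0, 0]

π[0] = 0
j=1 s[j]='c': π[1]=0 (border '')
j=2 s[j]='a': π[2]=1 (border 'a')
j=3 s[j]='c': π[3]=2 (border 'ac')
j=4 s[j]='d': k: 2→0; π[4]=0 (border '')
j=5 s[j]='b': π[5]=0 (border '')
j=6 s[j]='b': π[6]=0 (border '')
j=7 s[j]='b': π[7]=0 (border '')
j=8 s[j]='b': π[8]=0 (border '')
j=9 s[j]='b': π[9]=0 (border '')
j=10 s[j]='c': π[10]=0 (border '')
j=11 s[j]='c': π[11]=0 (border '')
j=12 s[j]='d': π[12]=0 (border '')
j=13 s[j]='c': π[13]=0 (border '')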